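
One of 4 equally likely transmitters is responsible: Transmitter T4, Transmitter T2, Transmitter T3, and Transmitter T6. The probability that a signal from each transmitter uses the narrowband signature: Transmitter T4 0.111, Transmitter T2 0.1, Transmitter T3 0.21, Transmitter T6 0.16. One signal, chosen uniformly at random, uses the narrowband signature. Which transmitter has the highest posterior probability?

With a uniform prior (1/4 each), posterior ∝ likelihood:
  Transmitter T4: 0.111
  Transmitter T2: 0.1
  Transmitter T3: 0.21
  Transmitter T6: 0.16
Total = 0.581.
Largest term belongs to Transmitter T3, so Transmitter T3 is most probable.

Transmitter T3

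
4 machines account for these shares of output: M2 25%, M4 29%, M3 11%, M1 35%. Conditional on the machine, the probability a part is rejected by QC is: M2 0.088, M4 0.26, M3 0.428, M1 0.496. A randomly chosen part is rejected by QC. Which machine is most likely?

M1

By Bayes' rule, posterior ∝ prior × likelihood:
  M2: 0.25 × 0.088 = 0.022
  M4: 0.29 × 0.26 = 0.0754
  M3: 0.11 × 0.428 = 0.04708
  M1: 0.35 × 0.496 = 0.1736
Sum = 0.31808.
Largest term belongs to M1, so M1 is most probable.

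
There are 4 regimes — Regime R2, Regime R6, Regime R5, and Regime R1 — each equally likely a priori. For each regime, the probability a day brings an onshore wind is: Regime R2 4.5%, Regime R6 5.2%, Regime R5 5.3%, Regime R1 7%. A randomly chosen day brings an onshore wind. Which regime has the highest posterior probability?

Regime R1

Since the prior is uniform, the posterior is proportional to the likelihood:
  Regime R2: 0.045
  Regime R6: 0.052
  Regime R5: 0.053
  Regime R1: 0.07
Sum = 0.22.
Largest term belongs to Regime R1, so Regime R1 is most probable.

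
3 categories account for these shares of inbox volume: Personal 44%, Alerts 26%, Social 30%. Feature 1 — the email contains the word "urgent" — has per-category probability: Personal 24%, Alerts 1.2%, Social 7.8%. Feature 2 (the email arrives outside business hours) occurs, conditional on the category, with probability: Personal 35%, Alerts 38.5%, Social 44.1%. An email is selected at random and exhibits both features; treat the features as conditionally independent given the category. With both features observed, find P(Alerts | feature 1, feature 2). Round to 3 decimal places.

0.025

Prior × likelihood for each hypothesis:
  Personal: 0.44 × 0.24 × 0.35 = 0.03696
  Alerts: 0.26 × 0.012 × 0.385 = 0.0012012
  Social: 0.3 × 0.078 × 0.441 = 0.0103194
Total = 0.0484806.
P(Alerts | evidence) = 0.0012012 / 0.0484806 ≈ 0.025.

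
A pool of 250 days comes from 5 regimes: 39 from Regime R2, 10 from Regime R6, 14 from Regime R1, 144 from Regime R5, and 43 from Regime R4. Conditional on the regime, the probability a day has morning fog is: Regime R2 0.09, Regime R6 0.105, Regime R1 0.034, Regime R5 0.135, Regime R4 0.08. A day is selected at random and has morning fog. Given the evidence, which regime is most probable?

By Bayes' rule, posterior ∝ prior × likelihood:
  Regime R2: 0.156 × 0.09 = 0.01404
  Regime R6: 0.04 × 0.105 = 0.0042
  Regime R1: 0.056 × 0.034 = 0.001904
  Regime R5: 0.576 × 0.135 = 0.07776
  Regime R4: 0.172 × 0.08 = 0.01376
Normalizing constant = 0.111664.
Largest term belongs to Regime R5, so Regime R5 is most probable.

Regime R5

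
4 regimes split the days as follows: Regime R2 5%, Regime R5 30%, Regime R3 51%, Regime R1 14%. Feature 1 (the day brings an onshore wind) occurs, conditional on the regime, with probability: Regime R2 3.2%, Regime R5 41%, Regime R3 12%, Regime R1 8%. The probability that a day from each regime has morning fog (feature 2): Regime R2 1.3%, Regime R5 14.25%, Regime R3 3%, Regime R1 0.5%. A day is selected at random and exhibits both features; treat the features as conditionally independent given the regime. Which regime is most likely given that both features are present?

Regime R5

Unnormalized posteriors (prior × likelihood):
  Regime R2: 0.05 × 0.032 × 0.013 = 0.0000208
  Regime R5: 0.3 × 0.41 × 0.1425 = 0.0175275
  Regime R3: 0.51 × 0.12 × 0.03 = 0.001836
  Regime R1: 0.14 × 0.08 × 0.005 = 0.000056
Sum = 0.0194403.
Largest term belongs to Regime R5, so Regime R5 is most probable.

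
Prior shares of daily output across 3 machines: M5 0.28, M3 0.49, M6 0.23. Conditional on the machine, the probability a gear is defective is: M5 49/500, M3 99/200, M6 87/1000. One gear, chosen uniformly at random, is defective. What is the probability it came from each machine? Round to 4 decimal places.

Unnormalized posteriors (prior × likelihood):
  M5: 0.28 × 0.098 = 0.02744
  M3: 0.49 × 0.495 = 0.24255
  M6: 0.23 × 0.087 = 0.02001
Sum = 0.29.
P(M5 | defective) = 0.02744/0.29 ≈ 0.0946
P(M3 | defective) = 0.24255/0.29 ≈ 0.8364
P(M6 | defective) = 0.02001/0.29 ≈ 0.0690
(Check: 0.0946+0.8364+0.0690 = 1.0000.)

M5 0.0946, M3 0.8364, M6 0.0690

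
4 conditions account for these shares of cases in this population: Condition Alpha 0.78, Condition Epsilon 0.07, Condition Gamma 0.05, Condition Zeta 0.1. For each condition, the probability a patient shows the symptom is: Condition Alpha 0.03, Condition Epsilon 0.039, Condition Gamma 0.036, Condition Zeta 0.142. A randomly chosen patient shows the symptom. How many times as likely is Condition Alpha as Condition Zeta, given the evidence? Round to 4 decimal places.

1.6479

Prior × likelihood for each hypothesis:
  Condition Alpha: 0.78 × 0.03 = 0.0234
  Condition Epsilon: 0.07 × 0.039 = 0.00273
  Condition Gamma: 0.05 × 0.036 = 0.0018
  Condition Zeta: 0.1 × 0.142 = 0.0142
Normalizing constant = 0.04213.
The ratio is 0.0234 / 0.0142 (the normalizer cancels) = 1.6479.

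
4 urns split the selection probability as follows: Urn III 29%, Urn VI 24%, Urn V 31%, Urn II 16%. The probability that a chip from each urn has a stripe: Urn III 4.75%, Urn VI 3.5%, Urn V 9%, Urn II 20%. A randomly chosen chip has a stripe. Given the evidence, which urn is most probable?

Urn II

Compute prior × likelihood for every hypothesis:
  Urn III: 0.29 × 0.0475 = 0.013775
  Urn VI: 0.24 × 0.035 = 0.0084
  Urn V: 0.31 × 0.09 = 0.0279
  Urn II: 0.16 × 0.2 = 0.032
Total = 0.082075.
Largest term belongs to Urn II, so Urn II is most probable.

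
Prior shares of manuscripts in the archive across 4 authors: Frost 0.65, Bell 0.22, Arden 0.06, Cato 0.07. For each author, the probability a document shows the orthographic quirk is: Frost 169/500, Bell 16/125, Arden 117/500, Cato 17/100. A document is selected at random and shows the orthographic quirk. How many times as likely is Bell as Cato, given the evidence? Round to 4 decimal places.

Prior × likelihood for each hypothesis:
  Frost: 0.65 × 0.338 = 0.2197
  Bell: 0.22 × 0.128 = 0.02816
  Arden: 0.06 × 0.234 = 0.01404
  Cato: 0.07 × 0.17 = 0.0119
Normalizing constant = 0.2738.
The ratio is 0.02816 / 0.0119 (the normalizer cancels) = 2.3664.

2.3664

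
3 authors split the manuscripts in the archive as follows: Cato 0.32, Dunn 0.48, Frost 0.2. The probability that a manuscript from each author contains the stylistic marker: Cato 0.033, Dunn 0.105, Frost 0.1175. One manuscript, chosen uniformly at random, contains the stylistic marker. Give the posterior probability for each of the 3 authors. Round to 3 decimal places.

By Bayes' rule, posterior ∝ prior × likelihood:
  Cato: 0.32 × 0.033 = 0.01056
  Dunn: 0.48 × 0.105 = 0.0504
  Frost: 0.2 × 0.1175 = 0.0235
Sum = 0.08446.
P(Cato | marker) = 0.01056/0.08446 ≈ 0.125
P(Dunn | marker) = 0.0504/0.08446 ≈ 0.597
P(Frost | marker) = 0.0235/0.08446 ≈ 0.278
(Check: 0.125+0.597+0.278 = 1.000.)

Cato 0.125, Dunn 0.597, Frost 0.278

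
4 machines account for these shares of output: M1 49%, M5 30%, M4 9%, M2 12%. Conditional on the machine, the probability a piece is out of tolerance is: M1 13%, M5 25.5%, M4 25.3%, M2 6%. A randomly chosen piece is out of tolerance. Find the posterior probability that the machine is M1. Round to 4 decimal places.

Prior × likelihood for each hypothesis:
  M1: 0.49 × 0.13 = 0.0637
  M5: 0.3 × 0.255 = 0.0765
  M4: 0.09 × 0.253 = 0.02277
  M2: 0.12 × 0.06 = 0.0072
Normalizing constant = 0.17017.
P(M1 | evidence) = 0.0637 / 0.17017 ≈ 0.3743.

0.3743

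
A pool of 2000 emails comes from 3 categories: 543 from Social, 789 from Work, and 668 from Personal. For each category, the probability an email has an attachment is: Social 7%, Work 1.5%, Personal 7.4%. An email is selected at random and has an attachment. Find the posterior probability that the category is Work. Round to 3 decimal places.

By Bayes' rule, posterior ∝ prior × likelihood:
  Social: 0.2715 × 0.07 = 0.019005
  Work: 0.3945 × 0.015 = 0.0059175
  Personal: 0.334 × 0.074 = 0.024716
Normalizing constant = 0.0496385.
P(Work | evidence) = 0.0059175 / 0.0496385 ≈ 0.119.

0.119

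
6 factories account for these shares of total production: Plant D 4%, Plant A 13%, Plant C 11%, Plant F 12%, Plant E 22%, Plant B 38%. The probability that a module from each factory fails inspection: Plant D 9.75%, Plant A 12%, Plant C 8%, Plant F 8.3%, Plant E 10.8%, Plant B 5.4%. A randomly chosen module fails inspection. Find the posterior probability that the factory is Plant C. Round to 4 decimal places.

0.1066

Compute prior × likelihood for every hypothesis:
  Plant D: 0.04 × 0.0975 = 0.0039
  Plant A: 0.13 × 0.12 = 0.0156
  Plant C: 0.11 × 0.08 = 0.0088
  Plant F: 0.12 × 0.083 = 0.00996
  Plant E: 0.22 × 0.108 = 0.02376
  Plant B: 0.38 × 0.054 = 0.02052
Sum = 0.08254.
P(Plant C | evidence) = 0.0088 / 0.08254 ≈ 0.1066.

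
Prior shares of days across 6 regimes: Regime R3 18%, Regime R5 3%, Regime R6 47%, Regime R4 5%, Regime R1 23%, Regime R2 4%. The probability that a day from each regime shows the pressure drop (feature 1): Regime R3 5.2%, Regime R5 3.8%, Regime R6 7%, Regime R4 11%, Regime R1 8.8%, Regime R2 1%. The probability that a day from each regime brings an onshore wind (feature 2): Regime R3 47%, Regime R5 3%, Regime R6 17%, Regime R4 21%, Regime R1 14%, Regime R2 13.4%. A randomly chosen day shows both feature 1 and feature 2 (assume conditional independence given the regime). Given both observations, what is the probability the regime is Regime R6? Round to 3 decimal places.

Prior × likelihood for each hypothesis:
  Regime R3: 0.18 × 0.052 × 0.47 = 0.0043992
  Regime R5: 0.03 × 0.038 × 0.03 = 0.0000342
  Regime R6: 0.47 × 0.07 × 0.17 = 0.005593
  Regime R4: 0.05 × 0.11 × 0.21 = 0.001155
  Regime R1: 0.23 × 0.088 × 0.14 = 0.0028336
  Regime R2: 0.04 × 0.01 × 0.134 = 0.0000536
Normalizing constant = 0.0140686.
P(Regime R6 | evidence) = 0.005593 / 0.0140686 ≈ 0.398.

0.398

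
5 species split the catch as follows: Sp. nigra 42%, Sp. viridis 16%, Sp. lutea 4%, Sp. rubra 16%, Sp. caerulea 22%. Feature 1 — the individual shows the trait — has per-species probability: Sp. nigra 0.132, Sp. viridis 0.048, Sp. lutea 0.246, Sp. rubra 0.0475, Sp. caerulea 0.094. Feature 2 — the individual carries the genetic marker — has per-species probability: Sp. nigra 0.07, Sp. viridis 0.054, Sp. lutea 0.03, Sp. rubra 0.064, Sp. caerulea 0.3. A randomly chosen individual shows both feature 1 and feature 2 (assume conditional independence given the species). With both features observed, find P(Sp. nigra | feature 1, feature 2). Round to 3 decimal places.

Unnormalized posteriors (prior × likelihood):
  Sp. nigra: 0.42 × 0.132 × 0.07 = 0.0038808
  Sp. viridis: 0.16 × 0.048 × 0.054 = 0.00041472
  Sp. lutea: 0.04 × 0.246 × 0.03 = 0.0002952
  Sp. rubra: 0.16 × 0.0475 × 0.064 = 0.0004864
  Sp. caerulea: 0.22 × 0.094 × 0.3 = 0.006204
Sum = 0.01128112.
P(Sp. nigra | evidence) = 0.0038808 / 0.01128112 ≈ 0.344.

0.344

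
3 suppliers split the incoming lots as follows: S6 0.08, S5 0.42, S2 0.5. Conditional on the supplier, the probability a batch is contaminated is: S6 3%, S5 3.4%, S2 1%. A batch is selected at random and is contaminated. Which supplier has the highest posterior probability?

S5

By Bayes' rule, posterior ∝ prior × likelihood:
  S6: 0.08 × 0.03 = 0.0024
  S5: 0.42 × 0.034 = 0.01428
  S2: 0.5 × 0.01 = 0.005
Sum = 0.02168.
Largest term belongs to S5, so S5 is most probable.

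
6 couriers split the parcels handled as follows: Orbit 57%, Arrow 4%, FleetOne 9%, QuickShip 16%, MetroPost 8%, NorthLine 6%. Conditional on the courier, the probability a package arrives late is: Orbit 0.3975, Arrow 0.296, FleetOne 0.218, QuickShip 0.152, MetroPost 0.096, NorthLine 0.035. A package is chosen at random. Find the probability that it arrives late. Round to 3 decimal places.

0.292

Unnormalized posteriors (prior × likelihood):
  Orbit: 0.57 × 0.3975 = 0.226575
  Arrow: 0.04 × 0.296 = 0.01184
  FleetOne: 0.09 × 0.218 = 0.01962
  QuickShip: 0.16 × 0.152 = 0.02432
  MetroPost: 0.08 × 0.096 = 0.00768
  NorthLine: 0.06 × 0.035 = 0.0021
P(late) = 0.226575 + 0.01184 + 0.01962 + 0.02432 + 0.00768 + 0.0021 = 0.292135 → 0.292.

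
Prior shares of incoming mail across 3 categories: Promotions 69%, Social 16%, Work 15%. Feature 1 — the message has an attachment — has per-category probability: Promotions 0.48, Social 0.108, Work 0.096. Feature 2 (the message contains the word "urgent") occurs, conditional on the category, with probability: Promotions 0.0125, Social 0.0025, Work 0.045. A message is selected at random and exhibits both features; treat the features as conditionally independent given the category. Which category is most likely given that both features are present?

Compute prior × likelihood for every hypothesis:
  Promotions: 0.69 × 0.48 × 0.0125 = 0.00414
  Social: 0.16 × 0.108 × 0.0025 = 0.0000432
  Work: 0.15 × 0.096 × 0.045 = 0.000648
Sum = 0.0048312.
Largest term belongs to Promotions, so Promotions is most probable.

Promotions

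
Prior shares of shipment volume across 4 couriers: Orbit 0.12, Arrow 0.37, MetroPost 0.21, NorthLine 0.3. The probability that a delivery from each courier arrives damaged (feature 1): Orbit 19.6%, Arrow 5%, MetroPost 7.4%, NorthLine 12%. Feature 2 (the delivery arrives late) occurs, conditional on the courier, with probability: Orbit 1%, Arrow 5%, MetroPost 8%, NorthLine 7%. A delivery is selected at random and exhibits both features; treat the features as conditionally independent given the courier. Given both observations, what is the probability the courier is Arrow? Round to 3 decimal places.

Compute prior × likelihood for every hypothesis:
  Orbit: 0.12 × 0.196 × 0.01 = 0.0002352
  Arrow: 0.37 × 0.05 × 0.05 = 0.000925
  MetroPost: 0.21 × 0.074 × 0.08 = 0.0012432
  NorthLine: 0.3 × 0.12 × 0.07 = 0.00252
Sum = 0.0049234.
P(Arrow | evidence) = 0.000925 / 0.0049234 ≈ 0.188.

0.188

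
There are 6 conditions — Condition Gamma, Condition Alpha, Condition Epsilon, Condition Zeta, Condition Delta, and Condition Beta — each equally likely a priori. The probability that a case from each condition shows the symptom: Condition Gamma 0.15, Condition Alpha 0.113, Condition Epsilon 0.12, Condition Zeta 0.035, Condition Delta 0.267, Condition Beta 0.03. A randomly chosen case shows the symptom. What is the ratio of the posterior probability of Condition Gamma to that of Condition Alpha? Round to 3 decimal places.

Since the prior is uniform, the posterior is proportional to the likelihood:
  Condition Gamma: 0.15
  Condition Alpha: 0.113
  Condition Epsilon: 0.12
  Condition Zeta: 0.035
  Condition Delta: 0.267
  Condition Beta: 0.03
Normalizing constant = 0.715.
The ratio is 0.15 / 0.113 (the normalizer cancels) = 1.327.

1.327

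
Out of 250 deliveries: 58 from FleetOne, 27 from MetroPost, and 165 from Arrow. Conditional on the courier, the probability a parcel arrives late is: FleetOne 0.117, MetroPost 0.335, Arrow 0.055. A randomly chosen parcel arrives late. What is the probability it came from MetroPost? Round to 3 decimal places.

0.363

Unnormalized posteriors (prior × likelihood):
  FleetOne: 0.232 × 0.117 = 0.027144
  MetroPost: 0.108 × 0.335 = 0.03618
  Arrow: 0.66 × 0.055 = 0.0363
Total = 0.099624.
P(MetroPost | evidence) = 0.03618 / 0.099624 ≈ 0.363.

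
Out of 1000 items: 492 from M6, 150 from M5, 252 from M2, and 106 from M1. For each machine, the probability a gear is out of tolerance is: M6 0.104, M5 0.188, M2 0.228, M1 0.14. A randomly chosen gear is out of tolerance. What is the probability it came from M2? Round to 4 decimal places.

Unnormalized posteriors (prior × likelihood):
  M6: 0.492 × 0.104 = 0.051168
  M5: 0.15 × 0.188 = 0.0282
  M2: 0.252 × 0.228 = 0.057456
  M1: 0.106 × 0.14 = 0.01484
Normalizing constant = 0.151664.
P(M2 | evidence) = 0.057456 / 0.151664 ≈ 0.3788.

0.3788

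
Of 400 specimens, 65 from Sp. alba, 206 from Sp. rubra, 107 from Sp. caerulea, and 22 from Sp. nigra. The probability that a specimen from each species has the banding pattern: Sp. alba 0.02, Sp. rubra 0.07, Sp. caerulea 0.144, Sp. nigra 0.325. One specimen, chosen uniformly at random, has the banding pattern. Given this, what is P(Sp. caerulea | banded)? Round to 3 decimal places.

0.403

By Bayes' rule, posterior ∝ prior × likelihood:
  Sp. alba: 0.1625 × 0.02 = 0.00325
  Sp. rubra: 0.515 × 0.07 = 0.03605
  Sp. caerulea: 0.2675 × 0.144 = 0.03852
  Sp. nigra: 0.055 × 0.325 = 0.017875
Normalizing constant = 0.095695.
P(Sp. caerulea | evidence) = 0.03852 / 0.095695 ≈ 0.403.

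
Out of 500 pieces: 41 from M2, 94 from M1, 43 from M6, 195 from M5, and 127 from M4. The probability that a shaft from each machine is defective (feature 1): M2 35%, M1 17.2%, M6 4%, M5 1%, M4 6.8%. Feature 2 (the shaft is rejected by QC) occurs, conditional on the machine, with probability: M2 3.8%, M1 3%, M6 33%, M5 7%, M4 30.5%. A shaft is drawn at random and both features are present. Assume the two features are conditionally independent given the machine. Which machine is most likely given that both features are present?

M4

By Bayes' rule, posterior ∝ prior × likelihood:
  M2: 0.082 × 0.35 × 0.038 = 0.0010906
  M1: 0.188 × 0.172 × 0.03 = 0.00097008
  M6: 0.086 × 0.04 × 0.33 = 0.0011352
  M5: 0.39 × 0.01 × 0.07 = 0.000273
  M4: 0.254 × 0.068 × 0.305 = 0.00526796
Total = 0.00873684.
Largest term belongs to M4, so M4 is most probable.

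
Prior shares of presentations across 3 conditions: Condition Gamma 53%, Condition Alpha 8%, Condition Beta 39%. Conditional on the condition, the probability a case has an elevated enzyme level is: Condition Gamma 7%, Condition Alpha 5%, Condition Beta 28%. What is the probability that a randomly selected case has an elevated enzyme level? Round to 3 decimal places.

By Bayes' rule, posterior ∝ prior × likelihood:
  Condition Gamma: 0.53 × 0.07 = 0.0371
  Condition Alpha: 0.08 × 0.05 = 0.004
  Condition Beta: 0.39 × 0.28 = 0.1092
P(elevated) = 0.0371 + 0.004 + 0.1092 = 0.1503 → 0.150.

0.150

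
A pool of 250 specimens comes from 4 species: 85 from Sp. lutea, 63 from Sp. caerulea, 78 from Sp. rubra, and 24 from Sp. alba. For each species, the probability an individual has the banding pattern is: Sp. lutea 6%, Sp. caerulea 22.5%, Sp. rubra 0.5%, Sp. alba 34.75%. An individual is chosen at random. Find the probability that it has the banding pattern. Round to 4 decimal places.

Prior × likelihood for each hypothesis:
  Sp. lutea: 0.34 × 0.06 = 0.0204
  Sp. caerulea: 0.252 × 0.225 = 0.0567
  Sp. rubra: 0.312 × 0.005 = 0.00156
  Sp. alba: 0.096 × 0.3475 = 0.03336
P(banded) = 0.0204 + 0.0567 + 0.00156 + 0.03336 = 0.11202 → 0.1120.

0.1120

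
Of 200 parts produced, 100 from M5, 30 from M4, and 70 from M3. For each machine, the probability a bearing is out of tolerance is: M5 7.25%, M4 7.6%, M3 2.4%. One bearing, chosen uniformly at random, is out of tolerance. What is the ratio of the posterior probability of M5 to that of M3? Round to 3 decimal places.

4.315

Compute prior × likelihood for every hypothesis:
  M5: 0.5 × 0.0725 = 0.03625
  M4: 0.15 × 0.076 = 0.0114
  M3: 0.35 × 0.024 = 0.0084
Sum = 0.05605.
The ratio is 0.03625 / 0.0084 (the normalizer cancels) = 4.315.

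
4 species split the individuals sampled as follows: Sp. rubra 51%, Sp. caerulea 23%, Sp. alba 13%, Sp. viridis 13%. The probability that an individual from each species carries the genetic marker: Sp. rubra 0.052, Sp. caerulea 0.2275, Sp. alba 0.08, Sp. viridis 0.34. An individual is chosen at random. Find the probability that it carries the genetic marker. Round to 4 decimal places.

Prior × likelihood for each hypothesis:
  Sp. rubra: 0.51 × 0.052 = 0.02652
  Sp. caerulea: 0.23 × 0.2275 = 0.052325
  Sp. alba: 0.13 × 0.08 = 0.0104
  Sp. viridis: 0.13 × 0.34 = 0.0442
P(marker) = 0.02652 + 0.052325 + 0.0104 + 0.0442 = 0.133445 → 0.1334.

0.1334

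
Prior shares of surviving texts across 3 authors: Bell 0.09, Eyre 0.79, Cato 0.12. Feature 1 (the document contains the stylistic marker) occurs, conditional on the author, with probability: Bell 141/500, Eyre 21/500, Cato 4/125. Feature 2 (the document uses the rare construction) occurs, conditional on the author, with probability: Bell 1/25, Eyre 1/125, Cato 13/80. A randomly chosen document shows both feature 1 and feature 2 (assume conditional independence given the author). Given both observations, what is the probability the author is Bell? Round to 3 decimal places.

0.533

Prior × likelihood for each hypothesis:
  Bell: 0.09 × 0.282 × 0.04 = 0.0010152
  Eyre: 0.79 × 0.042 × 0.008 = 0.00026544
  Cato: 0.12 × 0.032 × 0.1625 = 0.000624
Normalizing constant = 0.00190464.
P(Bell | evidence) = 0.0010152 / 0.00190464 ≈ 0.533.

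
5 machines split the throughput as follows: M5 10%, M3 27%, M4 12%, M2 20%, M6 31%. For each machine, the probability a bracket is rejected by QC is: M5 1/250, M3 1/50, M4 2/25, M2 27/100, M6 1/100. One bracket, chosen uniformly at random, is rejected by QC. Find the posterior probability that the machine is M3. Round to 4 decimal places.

Prior × likelihood for each hypothesis:
  M5: 0.1 × 0.004 = 0.0004
  M3: 0.27 × 0.02 = 0.0054
  M4: 0.12 × 0.08 = 0.0096
  M2: 0.2 × 0.27 = 0.054
  M6: 0.31 × 0.01 = 0.0031
Normalizing constant = 0.0725.
P(M3 | evidence) = 0.0054 / 0.0725 ≈ 0.0745.

0.0745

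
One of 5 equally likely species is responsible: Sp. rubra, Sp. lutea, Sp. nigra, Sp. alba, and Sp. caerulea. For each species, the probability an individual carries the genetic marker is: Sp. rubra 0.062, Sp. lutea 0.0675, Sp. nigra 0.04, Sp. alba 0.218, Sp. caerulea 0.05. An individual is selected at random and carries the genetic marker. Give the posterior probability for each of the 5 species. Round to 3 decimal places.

Since the prior is uniform, the posterior is proportional to the likelihood:
  Sp. rubra: 0.062
  Sp. lutea: 0.0675
  Sp. nigra: 0.04
  Sp. alba: 0.218
  Sp. caerulea: 0.05
Sum = 0.4375.
P(Sp. rubra | marker) = 0.062/0.4375 ≈ 0.142
P(Sp. lutea | marker) = 0.0675/0.4375 ≈ 0.154
P(Sp. nigra | marker) = 0.04/0.4375 ≈ 0.091
P(Sp. alba | marker) = 0.218/0.4375 ≈ 0.498
P(Sp. caerulea | marker) = 0.05/0.4375 ≈ 0.114

Sp. rubra 0.142, Sp. lutea 0.154, Sp. nigra 0.091, Sp. alba 0.498, Sp. caerulea 0.114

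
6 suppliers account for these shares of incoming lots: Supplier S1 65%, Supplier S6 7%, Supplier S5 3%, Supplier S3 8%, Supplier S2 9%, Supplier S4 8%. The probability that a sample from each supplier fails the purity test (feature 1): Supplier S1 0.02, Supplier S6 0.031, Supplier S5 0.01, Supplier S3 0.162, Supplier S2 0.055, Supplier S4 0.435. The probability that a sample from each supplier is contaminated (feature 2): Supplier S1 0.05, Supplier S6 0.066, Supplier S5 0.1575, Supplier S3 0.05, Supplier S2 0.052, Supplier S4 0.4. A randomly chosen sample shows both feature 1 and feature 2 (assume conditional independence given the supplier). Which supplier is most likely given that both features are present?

By Bayes' rule, posterior ∝ prior × likelihood:
  Supplier S1: 0.65 × 0.02 × 0.05 = 0.00065
  Supplier S6: 0.07 × 0.031 × 0.066 = 0.00014322
  Supplier S5: 0.03 × 0.01 × 0.1575 = 0.00004725
  Supplier S3: 0.08 × 0.162 × 0.05 = 0.000648
  Supplier S2: 0.09 × 0.055 × 0.052 = 0.0002574
  Supplier S4: 0.08 × 0.435 × 0.4 = 0.01392
Sum = 0.01566587.
Largest term belongs to Supplier S4, so Supplier S4 is most probable.

Supplier S4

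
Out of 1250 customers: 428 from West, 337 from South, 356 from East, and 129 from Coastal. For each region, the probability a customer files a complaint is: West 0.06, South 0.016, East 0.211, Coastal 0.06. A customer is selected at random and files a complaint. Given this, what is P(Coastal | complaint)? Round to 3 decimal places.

Prior × likelihood for each hypothesis:
  West: 0.3424 × 0.06 = 0.020544
  South: 0.2696 × 0.016 = 0.0043136
  East: 0.2848 × 0.211 = 0.0600928
  Coastal: 0.1032 × 0.06 = 0.006192
Total = 0.0911424.
P(Coastal | evidence) = 0.006192 / 0.0911424 ≈ 0.068.

0.068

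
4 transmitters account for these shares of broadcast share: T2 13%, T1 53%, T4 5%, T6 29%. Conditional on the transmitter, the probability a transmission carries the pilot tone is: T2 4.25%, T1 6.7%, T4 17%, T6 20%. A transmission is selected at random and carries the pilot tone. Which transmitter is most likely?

Compute prior × likelihood for every hypothesis:
  T2: 0.13 × 0.0425 = 0.005525
  T1: 0.53 × 0.067 = 0.03551
  T4: 0.05 × 0.17 = 0.0085
  T6: 0.29 × 0.2 = 0.058
Sum = 0.107535.
Largest term belongs to T6, so T6 is most probable.

T6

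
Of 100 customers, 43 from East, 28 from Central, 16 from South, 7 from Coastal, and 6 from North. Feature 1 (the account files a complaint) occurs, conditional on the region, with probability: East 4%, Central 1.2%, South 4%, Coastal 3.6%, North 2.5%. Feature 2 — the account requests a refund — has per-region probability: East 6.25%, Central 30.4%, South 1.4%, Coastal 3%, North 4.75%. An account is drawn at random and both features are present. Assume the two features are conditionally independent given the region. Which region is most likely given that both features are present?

East

Compute prior × likelihood for every hypothesis:
  East: 0.43 × 0.04 × 0.0625 = 0.001075
  Central: 0.28 × 0.012 × 0.304 = 0.00102144
  South: 0.16 × 0.04 × 0.014 = 0.0000896
  Coastal: 0.07 × 0.036 × 0.03 = 0.0000756
  North: 0.06 × 0.025 × 0.0475 = 0.00007125
Sum = 0.00233289.
Largest term belongs to East, so East is most probable.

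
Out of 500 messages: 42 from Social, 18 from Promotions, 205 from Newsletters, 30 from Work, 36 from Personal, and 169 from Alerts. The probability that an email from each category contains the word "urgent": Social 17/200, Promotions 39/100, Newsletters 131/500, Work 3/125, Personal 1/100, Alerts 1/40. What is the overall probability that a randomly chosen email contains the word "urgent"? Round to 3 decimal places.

Prior × likelihood for each hypothesis:
  Social: 0.084 × 0.085 = 0.00714
  Promotions: 0.036 × 0.39 = 0.01404
  Newsletters: 0.41 × 0.262 = 0.10742
  Work: 0.06 × 0.024 = 0.00144
  Personal: 0.072 × 0.01 = 0.00072
  Alerts: 0.338 × 0.025 = 0.00845
P(urgent-flag) = 0.00714 + 0.01404 + 0.10742 + 0.00144 + 0.00072 + 0.00845 = 0.13921 → 0.139.

0.139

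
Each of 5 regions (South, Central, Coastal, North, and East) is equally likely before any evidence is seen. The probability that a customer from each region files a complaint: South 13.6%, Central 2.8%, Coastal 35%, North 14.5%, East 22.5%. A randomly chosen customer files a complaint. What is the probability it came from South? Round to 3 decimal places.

0.154

Since the prior is uniform, the posterior is proportional to the likelihood:
  South: 0.136
  Central: 0.028
  Coastal: 0.35
  North: 0.145
  East: 0.225
Normalizing constant = 0.884.
P(South | evidence) = 0.136 / 0.884 ≈ 0.154.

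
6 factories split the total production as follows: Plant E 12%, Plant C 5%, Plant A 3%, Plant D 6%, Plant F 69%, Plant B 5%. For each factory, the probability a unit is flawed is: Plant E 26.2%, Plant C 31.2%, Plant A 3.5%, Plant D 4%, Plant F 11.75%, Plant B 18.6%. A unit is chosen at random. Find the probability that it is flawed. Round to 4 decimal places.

By Bayes' rule, posterior ∝ prior × likelihood:
  Plant E: 0.12 × 0.262 = 0.03144
  Plant C: 0.05 × 0.312 = 0.0156
  Plant A: 0.03 × 0.035 = 0.00105
  Plant D: 0.06 × 0.04 = 0.0024
  Plant F: 0.69 × 0.1175 = 0.081075
  Plant B: 0.05 × 0.186 = 0.0093
P(flawed) = 0.03144 + 0.0156 + 0.00105 + 0.0024 + 0.081075 + 0.0093 = 0.140865 → 0.1409.

0.1409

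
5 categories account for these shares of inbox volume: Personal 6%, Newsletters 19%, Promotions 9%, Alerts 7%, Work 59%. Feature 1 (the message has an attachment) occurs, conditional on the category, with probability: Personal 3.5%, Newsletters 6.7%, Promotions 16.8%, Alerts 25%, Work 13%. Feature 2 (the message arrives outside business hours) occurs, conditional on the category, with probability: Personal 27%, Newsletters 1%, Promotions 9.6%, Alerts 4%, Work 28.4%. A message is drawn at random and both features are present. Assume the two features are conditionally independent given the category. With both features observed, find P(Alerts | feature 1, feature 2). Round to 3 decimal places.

Prior × likelihood for each hypothesis:
  Personal: 0.06 × 0.035 × 0.27 = 0.000567
  Newsletters: 0.19 × 0.067 × 0.01 = 0.0001273
  Promotions: 0.09 × 0.168 × 0.096 = 0.00145152
  Alerts: 0.07 × 0.25 × 0.04 = 0.0007
  Work: 0.59 × 0.13 × 0.284 = 0.0217828
Normalizing constant = 0.02462862.
P(Alerts | evidence) = 0.0007 / 0.02462862 ≈ 0.028.

0.028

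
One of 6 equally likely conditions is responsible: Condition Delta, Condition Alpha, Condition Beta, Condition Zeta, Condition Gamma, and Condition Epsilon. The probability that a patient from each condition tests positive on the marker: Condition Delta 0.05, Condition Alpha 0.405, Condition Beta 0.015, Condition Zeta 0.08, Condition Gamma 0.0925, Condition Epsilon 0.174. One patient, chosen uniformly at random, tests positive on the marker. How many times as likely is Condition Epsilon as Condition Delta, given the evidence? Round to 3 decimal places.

3.480

With a uniform prior (1/6 each), posterior ∝ likelihood:
  Condition Delta: 0.05
  Condition Alpha: 0.405
  Condition Beta: 0.015
  Condition Zeta: 0.08
  Condition Gamma: 0.0925
  Condition Epsilon: 0.174
Normalizing constant = 0.8165.
The ratio is 0.174 / 0.05 (the normalizer cancels) = 3.480.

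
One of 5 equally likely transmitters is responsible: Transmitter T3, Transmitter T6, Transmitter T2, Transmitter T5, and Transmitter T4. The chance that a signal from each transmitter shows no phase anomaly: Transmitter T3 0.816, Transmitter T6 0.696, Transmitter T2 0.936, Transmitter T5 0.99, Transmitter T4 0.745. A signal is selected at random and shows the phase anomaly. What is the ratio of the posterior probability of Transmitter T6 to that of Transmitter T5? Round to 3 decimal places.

30.400

Taking complements, P(anomaly | each) = Transmitter T3 0.184, Transmitter T6 0.304, Transmitter T2 0.064, Transmitter T5 0.01, Transmitter T4 0.255.
With a uniform prior (1/5 each), posterior ∝ likelihood:
  Transmitter T3: 0.184
  Transmitter T6: 0.304
  Transmitter T2: 0.064
  Transmitter T5: 0.01
  Transmitter T4: 0.255
Sum = 0.817.
The ratio is 0.304 / 0.01 (the normalizer cancels) = 30.400.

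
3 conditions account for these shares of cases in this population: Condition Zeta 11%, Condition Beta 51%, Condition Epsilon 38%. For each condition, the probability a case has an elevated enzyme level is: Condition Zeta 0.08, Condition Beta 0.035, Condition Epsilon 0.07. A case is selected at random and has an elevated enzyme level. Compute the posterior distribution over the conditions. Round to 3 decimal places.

Condition Zeta 0.165, Condition Beta 0.335, Condition Epsilon 0.500

Unnormalized posteriors (prior × likelihood):
  Condition Zeta: 0.11 × 0.08 = 0.0088
  Condition Beta: 0.51 × 0.035 = 0.01785
  Condition Epsilon: 0.38 × 0.07 = 0.0266
Normalizing constant = 0.05325.
P(Condition Zeta | elevated) = 0.0088/0.05325 ≈ 0.165
P(Condition Beta | elevated) = 0.01785/0.05325 ≈ 0.335
P(Condition Epsilon | elevated) = 0.0266/0.05325 ≈ 0.500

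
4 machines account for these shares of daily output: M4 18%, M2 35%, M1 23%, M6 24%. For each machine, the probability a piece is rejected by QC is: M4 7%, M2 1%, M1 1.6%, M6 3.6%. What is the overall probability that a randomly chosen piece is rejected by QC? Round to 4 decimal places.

0.0284

Prior × likelihood for each hypothesis:
  M4: 0.18 × 0.07 = 0.0126
  M2: 0.35 × 0.01 = 0.0035
  M1: 0.23 × 0.016 = 0.00368
  M6: 0.24 × 0.036 = 0.00864
P(rejected) = 0.0126 + 0.0035 + 0.00368 + 0.00864 = 0.02842 → 0.0284.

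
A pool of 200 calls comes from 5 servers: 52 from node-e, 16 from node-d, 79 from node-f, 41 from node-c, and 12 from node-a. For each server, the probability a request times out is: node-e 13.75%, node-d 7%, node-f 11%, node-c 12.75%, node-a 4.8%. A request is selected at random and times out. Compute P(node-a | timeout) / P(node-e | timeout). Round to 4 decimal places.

0.0806

Prior × likelihood for each hypothesis:
  node-e: 0.26 × 0.1375 = 0.03575
  node-d: 0.08 × 0.07 = 0.0056
  node-f: 0.395 × 0.11 = 0.04345
  node-c: 0.205 × 0.1275 = 0.0261375
  node-a: 0.06 × 0.048 = 0.00288
Total = 0.1138175.
The ratio is 0.00288 / 0.03575 (the normalizer cancels) = 0.0806.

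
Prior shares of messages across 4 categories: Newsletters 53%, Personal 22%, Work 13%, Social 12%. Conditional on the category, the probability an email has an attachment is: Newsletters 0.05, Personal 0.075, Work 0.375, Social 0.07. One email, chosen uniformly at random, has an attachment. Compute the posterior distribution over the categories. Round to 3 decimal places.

Prior × likelihood for each hypothesis:
  Newsletters: 0.53 × 0.05 = 0.0265
  Personal: 0.22 × 0.075 = 0.0165
  Work: 0.13 × 0.375 = 0.04875
  Social: 0.12 × 0.07 = 0.0084
Total = 0.10015.
P(Newsletters | attachment) = 0.0265/0.10015 ≈ 0.265
P(Personal | attachment) = 0.0165/0.10015 ≈ 0.165
P(Work | attachment) = 0.04875/0.10015 ≈ 0.487
P(Social | attachment) = 0.0084/0.10015 ≈ 0.084

Newsletters 0.265, Personal 0.165, Work 0.487, Social 0.084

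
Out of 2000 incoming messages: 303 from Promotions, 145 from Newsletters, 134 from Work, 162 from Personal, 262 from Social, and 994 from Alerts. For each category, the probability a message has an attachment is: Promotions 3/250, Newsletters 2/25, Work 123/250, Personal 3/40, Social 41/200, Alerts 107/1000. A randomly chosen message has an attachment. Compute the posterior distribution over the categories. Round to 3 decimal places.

Promotions 0.014, Newsletters 0.046, Work 0.260, Personal 0.048, Social 0.212, Alerts 0.420

Prior × likelihood for each hypothesis:
  Promotions: 0.1515 × 0.012 = 0.001818
  Newsletters: 0.0725 × 0.08 = 0.0058
  Work: 0.067 × 0.492 = 0.032964
  Personal: 0.081 × 0.075 = 0.006075
  Social: 0.131 × 0.205 = 0.026855
  Alerts: 0.497 × 0.107 = 0.053179
Normalizing constant = 0.126691.
P(Promotions | attachment) = 0.001818/0.126691 ≈ 0.014
P(Newsletters | attachment) = 0.0058/0.126691 ≈ 0.046
P(Work | attachment) = 0.032964/0.126691 ≈ 0.260
P(Personal | attachment) = 0.006075/0.126691 ≈ 0.048
P(Social | attachment) = 0.026855/0.126691 ≈ 0.212
P(Alerts | attachment) = 0.053179/0.126691 ≈ 0.420
(Check: 0.014+0.046+0.260+0.048+0.212+0.420 = 1.000.)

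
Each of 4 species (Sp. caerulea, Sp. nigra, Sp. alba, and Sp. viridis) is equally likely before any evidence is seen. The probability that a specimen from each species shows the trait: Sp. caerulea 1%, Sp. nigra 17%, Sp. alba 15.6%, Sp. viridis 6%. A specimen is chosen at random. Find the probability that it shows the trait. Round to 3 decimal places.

With a uniform prior (1/4 each), posterior ∝ likelihood:
  Sp. caerulea: 0.01
  Sp. nigra: 0.17
  Sp. alba: 0.156
  Sp. viridis: 0.06
P(trait) = (1/4) × (0.01 + 0.17 + 0.156 + 0.06) = 0.396/4 ≈ 0.099.

0.099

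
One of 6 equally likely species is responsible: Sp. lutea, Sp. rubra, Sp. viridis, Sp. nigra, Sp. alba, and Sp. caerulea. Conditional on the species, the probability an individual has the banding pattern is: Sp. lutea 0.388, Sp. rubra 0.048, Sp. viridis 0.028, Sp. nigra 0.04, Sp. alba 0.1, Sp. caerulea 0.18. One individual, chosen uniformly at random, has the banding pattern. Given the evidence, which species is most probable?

Since the prior is uniform, the posterior is proportional to the likelihood:
  Sp. lutea: 0.388
  Sp. rubra: 0.048
  Sp. viridis: 0.028
  Sp. nigra: 0.04
  Sp. alba: 0.1
  Sp. caerulea: 0.18
Normalizing constant = 0.784.
Largest term belongs to Sp. lutea, so Sp. lutea is most probable.

Sp. lutea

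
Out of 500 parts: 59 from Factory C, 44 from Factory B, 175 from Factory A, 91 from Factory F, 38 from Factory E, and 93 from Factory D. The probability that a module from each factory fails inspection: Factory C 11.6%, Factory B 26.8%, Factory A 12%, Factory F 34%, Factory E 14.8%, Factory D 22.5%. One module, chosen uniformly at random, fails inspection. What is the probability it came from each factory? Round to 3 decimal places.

Factory C 0.070, Factory B 0.121, Factory A 0.216, Factory F 0.319, Factory E 0.058, Factory D 0.215

Compute prior × likelihood for every hypothesis:
  Factory C: 0.118 × 0.116 = 0.013688
  Factory B: 0.088 × 0.268 = 0.023584
  Factory A: 0.35 × 0.12 = 0.042
  Factory F: 0.182 × 0.34 = 0.06188
  Factory E: 0.076 × 0.148 = 0.011248
  Factory D: 0.186 × 0.225 = 0.04185
Total = 0.19425.
P(Factory C | nonconforming) = 0.013688/0.19425 ≈ 0.070
P(Factory B | nonconforming) = 0.023584/0.19425 ≈ 0.121
P(Factory A | nonconforming) = 0.042/0.19425 ≈ 0.216
P(Factory F | nonconforming) = 0.06188/0.19425 ≈ 0.319
P(Factory E | nonconforming) = 0.011248/0.19425 ≈ 0.058
P(Factory D | nonconforming) = 0.04185/0.19425 ≈ 0.215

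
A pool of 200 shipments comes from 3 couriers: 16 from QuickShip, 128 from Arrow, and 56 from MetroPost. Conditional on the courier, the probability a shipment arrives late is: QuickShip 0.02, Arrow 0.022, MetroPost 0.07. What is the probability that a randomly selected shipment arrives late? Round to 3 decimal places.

0.035

Prior × likelihood for each hypothesis:
  QuickShip: 0.08 × 0.02 = 0.0016
  Arrow: 0.64 × 0.022 = 0.01408
  MetroPost: 0.28 × 0.07 = 0.0196
P(late) = 0.0016 + 0.01408 + 0.0196 = 0.03528 → 0.035.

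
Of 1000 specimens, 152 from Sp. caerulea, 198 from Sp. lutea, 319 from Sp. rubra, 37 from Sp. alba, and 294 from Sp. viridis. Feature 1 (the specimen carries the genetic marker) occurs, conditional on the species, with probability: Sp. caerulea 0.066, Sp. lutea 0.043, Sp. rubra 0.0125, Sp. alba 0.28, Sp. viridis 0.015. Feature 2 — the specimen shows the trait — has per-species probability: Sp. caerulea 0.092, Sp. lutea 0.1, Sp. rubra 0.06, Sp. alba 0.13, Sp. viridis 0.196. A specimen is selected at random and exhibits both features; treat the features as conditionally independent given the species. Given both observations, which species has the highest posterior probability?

Unnormalized posteriors (prior × likelihood):
  Sp. caerulea: 0.152 × 0.066 × 0.092 = 0.000922944
  Sp. lutea: 0.198 × 0.043 × 0.1 = 0.0008514
  Sp. rubra: 0.319 × 0.0125 × 0.06 = 0.00023925
  Sp. alba: 0.037 × 0.28 × 0.13 = 0.0013468
  Sp. viridis: 0.294 × 0.015 × 0.196 = 0.00086436
Normalizing constant = 0.004224754.
Largest term belongs to Sp. alba, so Sp. alba is most probable.

Sp. alba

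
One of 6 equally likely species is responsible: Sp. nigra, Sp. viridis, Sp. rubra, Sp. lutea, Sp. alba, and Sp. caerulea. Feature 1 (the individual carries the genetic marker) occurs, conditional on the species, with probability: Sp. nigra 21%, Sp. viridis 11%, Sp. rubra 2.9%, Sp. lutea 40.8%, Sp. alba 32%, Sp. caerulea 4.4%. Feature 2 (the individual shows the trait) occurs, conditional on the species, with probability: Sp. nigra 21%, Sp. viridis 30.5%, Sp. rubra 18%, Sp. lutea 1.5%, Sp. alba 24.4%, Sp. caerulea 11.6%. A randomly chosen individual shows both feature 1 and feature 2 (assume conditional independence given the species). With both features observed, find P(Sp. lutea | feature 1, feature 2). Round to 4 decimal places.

Since the prior is uniform, the posterior is proportional to the likelihood:
  Sp. nigra: 0.21 × 0.21 = 0.0441
  Sp. viridis: 0.11 × 0.305 = 0.03355
  Sp. rubra: 0.029 × 0.18 = 0.00522
  Sp. lutea: 0.408 × 0.015 = 0.00612
  Sp. alba: 0.32 × 0.244 = 0.07808
  Sp. caerulea: 0.044 × 0.116 = 0.005104
Total = 0.172174.
P(Sp. lutea | evidence) = 0.00612 / 0.172174 ≈ 0.0355.

0.0355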